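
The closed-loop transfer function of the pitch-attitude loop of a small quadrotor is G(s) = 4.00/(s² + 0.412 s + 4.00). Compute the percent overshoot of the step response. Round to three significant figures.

ω_n = √4.00 = 2.00 rad/s; ζ = 0.412/(2·2.00) = 0.103.
%OS = 100 e^{−πζ/√(1−ζ²)} with ζ = 0.103 gives 72.2%.

%OS ≈ 72.2%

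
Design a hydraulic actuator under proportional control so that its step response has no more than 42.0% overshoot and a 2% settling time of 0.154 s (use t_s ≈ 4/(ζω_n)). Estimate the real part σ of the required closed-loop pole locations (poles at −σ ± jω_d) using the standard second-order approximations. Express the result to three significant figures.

The settling-time spec alone fixes σ = ζω_n = 4/t_s = 4/0.154 = 26.0.
(Overshoot then fixes ζ = 0.266 and hence ω_d = σ·√(1−ζ²)/ζ = 94.1 rad/s.)

σ ≈ 26.0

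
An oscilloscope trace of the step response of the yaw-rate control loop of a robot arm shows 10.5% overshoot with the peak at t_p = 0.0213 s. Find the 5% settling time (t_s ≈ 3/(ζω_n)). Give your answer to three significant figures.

t_s ≈ 0.0284 s

From the overshoot, ζ = −ln(OS)/√(π²+ln²(OS)) = 0.583.
t_p = π/ω_d ⇒ ω_d = 147 rad/s; then ω_n = ω_d/√(1−ζ²) = 182 rad/s.
t_s ≈ 3/(ζω_n) = 3/(0.583·182) = 0.0284 s.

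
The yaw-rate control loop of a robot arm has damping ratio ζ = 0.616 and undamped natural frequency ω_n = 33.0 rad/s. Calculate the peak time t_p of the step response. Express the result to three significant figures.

t_p ≈ 0.121 s

The damped frequency is ω_d = ω_n√(1−ζ²) = 33.0·√(1−0.379) = 26.0 rad/s.
Peak time t_p = π/ω_d = π/26.0 = 0.121 s.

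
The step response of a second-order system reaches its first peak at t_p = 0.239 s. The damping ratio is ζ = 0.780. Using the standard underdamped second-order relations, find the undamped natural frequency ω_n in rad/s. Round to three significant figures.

ω_n ≈ 21.0 rad/s

Peak time t_p = π/ω_d, so ω_d = π/t_p = π/0.239 = 13.1 rad/s.
ω_n = ω_d/√(1−ζ²) = 13.1/√0.392 = 21.0 rad/s.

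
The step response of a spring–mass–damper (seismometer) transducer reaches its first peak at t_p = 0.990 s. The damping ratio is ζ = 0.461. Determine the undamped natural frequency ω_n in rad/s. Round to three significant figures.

Peak time t_p = π/ω_d, so ω_d = π/t_p = π/0.990 = 3.17 rad/s.
ω_n = ω_d/√(1−ζ²) = 3.17/√0.787 = 3.58 rad/s.

ω_n ≈ 3.58 rad/s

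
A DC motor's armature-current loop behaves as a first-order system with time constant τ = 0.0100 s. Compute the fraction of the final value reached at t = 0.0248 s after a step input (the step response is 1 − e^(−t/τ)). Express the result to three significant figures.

y(t)/y_∞ = 1 − e^(−t/τ) = 1 − e^(−0.0248/0.0100) = 1 − e^(−2.48) = 0.916.

y/y_∞ ≈ 0.916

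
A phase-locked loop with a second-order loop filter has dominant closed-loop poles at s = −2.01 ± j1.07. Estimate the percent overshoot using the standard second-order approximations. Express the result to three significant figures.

The poles are at −σ ± jω_d with σ = 2.01 and ω_d = 1.07, so ω_n = √(σ²+ω_d²) = 2.28 rad/s and ζ = σ/ω_n = 0.883.
%OS = 100 e^{−πζ/√(1−ζ²)} with ζ = 0.883 gives 0.274%.

%OS ≈ 0.274%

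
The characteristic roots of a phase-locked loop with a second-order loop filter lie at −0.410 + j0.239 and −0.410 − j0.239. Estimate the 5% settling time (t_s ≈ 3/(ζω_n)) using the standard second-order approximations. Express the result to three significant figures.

t_s ≈ 7.32 s

For poles at −σ ± jω_d, ζω_n = σ = 0.410, so t_s ≈ 3/σ = 7.32 s.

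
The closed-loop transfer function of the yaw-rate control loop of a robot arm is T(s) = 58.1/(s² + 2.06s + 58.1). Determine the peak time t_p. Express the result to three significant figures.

t_p ≈ 0.416 s

ω_n = √58.1 = 7.62 rad/s; ζ = 2.06/(2·7.62) = 0.135.
The damped frequency ω_d = ω_n√(1−ζ²) = 7.55 rad/s. Then t_p = π/ω_d = 0.416 s.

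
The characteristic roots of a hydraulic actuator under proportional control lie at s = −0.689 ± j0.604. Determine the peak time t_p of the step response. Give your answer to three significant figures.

t_p ≈ 5.20 s

t_p = π/ω_d with ω_d = 0.604 (the imaginary part), so t_p = 5.20 s.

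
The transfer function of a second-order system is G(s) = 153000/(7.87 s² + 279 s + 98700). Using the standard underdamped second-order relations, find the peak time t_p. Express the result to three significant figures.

Dividing through by 7.87: denominator becomes s² + 35.45 s + 12540.
So ω_n = √12540 = 112 rad/s and ζ = 35.45/(2·112) = 0.158.
The damped frequency ω_d = ω_n√(1−ζ²) = 111 rad/s. t_p = π/ω_d = 0.0284 s.

t_p ≈ 0.0284 s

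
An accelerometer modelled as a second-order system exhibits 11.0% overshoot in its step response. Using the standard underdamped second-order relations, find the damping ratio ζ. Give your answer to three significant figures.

Inverting the overshoot relation: ζ = |ln 0.110|/√(π² + ln²0.110) = 0.575.

ζ ≈ 0.575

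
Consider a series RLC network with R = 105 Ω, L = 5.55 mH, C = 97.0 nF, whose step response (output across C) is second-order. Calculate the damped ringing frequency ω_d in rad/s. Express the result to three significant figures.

ω_d ≈ 42000 rad/s

For a series RLC circuit (capacitor voltage as output), ω_n = 1/√(LC) = 1/√(5.55 mH · 97.0 nF) = 43100 rad/s.
ζ = (R/2)·√(C/L) = (105/2)·√(97.0 nF/5.55 mH) = 0.219.
ω_d = 43100·√(1 − 0.219²) = 42000 rad/s.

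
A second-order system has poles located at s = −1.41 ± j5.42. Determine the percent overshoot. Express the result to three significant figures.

With σ = 1.41, ω_d = 5.42: ω_n = √(σ²+ω_d²) = 5.60 rad/s, ζ = σ/ω_n = 0.252.
%OS = 100·exp(−πζ/√(1−ζ²)) = 44.2%.

%OS ≈ 44.2%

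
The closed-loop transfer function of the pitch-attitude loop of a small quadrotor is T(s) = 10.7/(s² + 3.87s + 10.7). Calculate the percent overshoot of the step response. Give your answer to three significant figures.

Comparing the denominator to s² + 2ζω_n s + ω_n²: ω_n = √10.7 = 3.27 rad/s, and 2ζω_n = 3.87 so ζ = 3.87/(2·3.27) = 0.592.
%OS = 100 e^{−πζ/√(1−ζ²)} with ζ = 0.592 gives 9.98%.

%OS ≈ 9.98%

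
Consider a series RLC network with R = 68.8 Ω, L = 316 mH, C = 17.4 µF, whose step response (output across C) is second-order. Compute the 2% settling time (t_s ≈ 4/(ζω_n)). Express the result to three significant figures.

t_s ≈ 0.0367 s

For a series RLC circuit (capacitor voltage as output), ω_n = 1/√(LC) = 1/√(316 mH · 17.4 µF) = 426 rad/s.
ζ = (R/2)·√(C/L) = (68.8/2)·√(17.4 µF/316 mH) = 0.255.
t_s ≈ 4/(ζω_n) = 0.0367 s.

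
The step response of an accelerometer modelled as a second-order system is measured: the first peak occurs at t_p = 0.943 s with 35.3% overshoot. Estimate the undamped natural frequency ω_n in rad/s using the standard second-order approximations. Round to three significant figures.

ζ from %OS: ζ = |ln 0.353|/√(π²+ln²0.353) = 0.315.
t_p = π/ω_d ⇒ ω_d = 3.33 rad/s; then ω_n = ω_d/√(1−ζ²) = 3.51 rad/s.

ω_n ≈ 3.51 rad/s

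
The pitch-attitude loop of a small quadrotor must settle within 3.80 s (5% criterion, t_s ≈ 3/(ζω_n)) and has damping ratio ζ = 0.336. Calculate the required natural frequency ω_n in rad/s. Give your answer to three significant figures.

Rearranging t_s ≈ 3/(ζω_n) gives ω_n = 3/(ζ·t_s) = 3/(0.336 × 3.80) = 2.35 rad/s.

ω_n ≈ 2.35 rad/s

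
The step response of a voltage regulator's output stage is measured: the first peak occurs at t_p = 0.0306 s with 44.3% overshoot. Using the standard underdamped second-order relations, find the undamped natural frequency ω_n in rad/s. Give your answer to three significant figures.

ω_n ≈ 106 rad/s

From the overshoot, ζ = −ln(OS)/√(π²+ln²(OS)) = 0.251.
t_p = π/ω_d ⇒ ω_d = 103 rad/s; then ω_n = ω_d/√(1−ζ²) = 106 rad/s.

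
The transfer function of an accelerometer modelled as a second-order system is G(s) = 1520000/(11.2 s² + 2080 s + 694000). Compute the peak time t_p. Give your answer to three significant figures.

t_p ≈ 0.0136 s

Dividing through by 11.2: denominator becomes s² + 185.7 s + 61960.
So ω_n = √61960 = 249 rad/s and ζ = 185.7/(2·249) = 0.373.
ω_d = 249·√(1 − 0.373²) = 231 rad/s. t_p = π/ω_d = 0.0136 s.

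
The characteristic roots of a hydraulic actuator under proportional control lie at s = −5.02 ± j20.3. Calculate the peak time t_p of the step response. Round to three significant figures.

t_p ≈ 0.155 s

t_p = π/ω_d with ω_d = 20.3 (the imaginary part), so t_p = 0.155 s.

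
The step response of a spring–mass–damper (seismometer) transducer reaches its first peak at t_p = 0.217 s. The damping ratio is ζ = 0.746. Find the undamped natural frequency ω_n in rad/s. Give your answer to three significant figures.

ω_n ≈ 21.7 rad/s

Peak time t_p = π/ω_d, so ω_d = π/t_p = π/0.217 = 14.5 rad/s.
ω_n = ω_d/√(1−ζ²) = 14.5/√0.443 = 21.7 rad/s.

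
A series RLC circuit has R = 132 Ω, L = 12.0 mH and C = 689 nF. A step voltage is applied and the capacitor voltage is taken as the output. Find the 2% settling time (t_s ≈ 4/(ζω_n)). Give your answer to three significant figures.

t_s ≈ 0.000727 s

For a series RLC circuit (capacitor voltage as output), ω_n = 1/√(LC) = 1/√(12.0 mH · 689 nF) = 11000 rad/s.
ζ = (R/2)·√(C/L) = (132/2)·√(689 nF/12.0 mH) = 0.500.
t_s ≈ 4/(ζω_n) = 0.000727 s.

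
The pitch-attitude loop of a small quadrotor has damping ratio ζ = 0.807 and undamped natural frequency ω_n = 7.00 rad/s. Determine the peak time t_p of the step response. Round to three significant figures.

t_p ≈ 0.760 s

The damped frequency is ω_d = ω_n√(1−ζ²) = 7.00·√(1−0.651) = 4.13 rad/s.
Peak time t_p = π/ω_d = π/4.13 = 0.760 s.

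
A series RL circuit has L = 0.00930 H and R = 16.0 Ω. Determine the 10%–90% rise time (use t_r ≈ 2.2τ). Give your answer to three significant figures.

τ = L/R = 0.00930/16.0 = 0.000581 s.
t_r ≈ 2.2τ = 0.00128 s.

t_r ≈ 0.00128 s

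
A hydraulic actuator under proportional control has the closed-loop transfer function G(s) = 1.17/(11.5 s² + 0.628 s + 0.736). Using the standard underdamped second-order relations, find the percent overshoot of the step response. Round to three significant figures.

Dividing through by 11.5: denominator becomes s² + 0.05461 s + 0.06400.
So ω_n = √0.06400 = 0.253 rad/s and ζ = 0.05461/(2·0.253) = 0.108.
Overshoot: exp(−π·0.108/√(1−0.108²)) = 0.711, i.e. 71.1%.

%OS ≈ 71.1%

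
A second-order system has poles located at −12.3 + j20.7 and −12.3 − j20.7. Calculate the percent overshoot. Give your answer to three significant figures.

%OS ≈ 15.5%

|pole| = ω_n = √(12.3² + 20.7²) = 24.1 rad/s; ζ = cos θ = σ/ω_n = 0.511.
%OS = 100·exp(−πζ/√(1−ζ²)) = 15.5%.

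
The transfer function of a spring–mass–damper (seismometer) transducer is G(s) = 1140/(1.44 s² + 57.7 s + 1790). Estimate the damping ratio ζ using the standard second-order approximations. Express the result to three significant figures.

ζ ≈ 0.568

Dividing through by 1.44: denominator becomes s² + 40.07 s + 1243.
So ω_n = √1243 = 35.3 rad/s and ζ = 40.07/(2·35.3) = 0.568.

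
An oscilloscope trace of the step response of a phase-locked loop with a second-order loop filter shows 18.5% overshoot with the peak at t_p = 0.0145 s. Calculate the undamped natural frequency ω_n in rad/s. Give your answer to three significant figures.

ω_n ≈ 246 rad/s

ζ from %OS: ζ = |ln 0.185|/√(π²+ln²0.185) = 0.473.
t_p = π/ω_d ⇒ ω_d = 217 rad/s; then ω_n = ω_d/√(1−ζ²) = 246 rad/s.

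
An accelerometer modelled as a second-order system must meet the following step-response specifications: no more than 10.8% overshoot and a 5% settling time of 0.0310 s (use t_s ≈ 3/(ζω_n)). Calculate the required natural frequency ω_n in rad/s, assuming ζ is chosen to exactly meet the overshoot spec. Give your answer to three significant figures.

ω_n ≈ 167 rad/s

Inverting the overshoot relation: ζ = |ln 0.108|/√(π² + ln²0.108) = 0.578.
From t_s ≈ 3/(ζω_n): ω_n = 3/(ζ·t_s) = 3/(0.578·0.0310) = 167 rad/s.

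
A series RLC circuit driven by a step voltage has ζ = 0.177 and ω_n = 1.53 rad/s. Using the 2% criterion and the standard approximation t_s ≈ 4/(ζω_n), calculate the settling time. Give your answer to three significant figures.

t_s ≈ 14.8 s

t_s ≈ 4/(ζω_n) = 4/(0.177 × 1.53) = 14.8 s.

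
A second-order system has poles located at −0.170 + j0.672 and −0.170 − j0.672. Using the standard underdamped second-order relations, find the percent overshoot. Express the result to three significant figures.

%OS ≈ 45.2%

With σ = 0.170, ω_d = 0.672: ω_n = √(σ²+ω_d²) = 0.693 rad/s, ζ = σ/ω_n = 0.245.
Overshoot: exp(−π·0.245/√(1−0.245²)) = 0.452, i.e. 45.2%.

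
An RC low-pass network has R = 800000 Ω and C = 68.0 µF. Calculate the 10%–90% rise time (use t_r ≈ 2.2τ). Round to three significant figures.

t_r ≈ 120 s

τ = RC = 800000 × 68.0 µF = 54.4 s.
t_r ≈ 2.2τ = 120 s.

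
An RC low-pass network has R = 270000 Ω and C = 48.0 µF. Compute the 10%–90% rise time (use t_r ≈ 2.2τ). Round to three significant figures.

t_r ≈ 28.5 s

τ = RC = 270000 × 48.0 µF = 13.0 s.
t_r ≈ 2.2τ = 28.5 s.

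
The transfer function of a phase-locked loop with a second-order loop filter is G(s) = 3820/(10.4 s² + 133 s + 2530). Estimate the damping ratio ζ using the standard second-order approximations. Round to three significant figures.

ζ ≈ 0.410

Dividing through by 10.4: denominator becomes s² + 12.79 s + 243.3.
So ω_n = √243.3 = 15.6 rad/s and ζ = 12.79/(2·15.6) = 0.410.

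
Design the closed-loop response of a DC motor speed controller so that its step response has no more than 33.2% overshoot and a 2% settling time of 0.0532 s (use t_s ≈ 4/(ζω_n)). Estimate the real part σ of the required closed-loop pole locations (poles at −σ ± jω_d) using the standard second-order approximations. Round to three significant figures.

σ ≈ 75.2

The settling-time spec alone fixes σ = ζω_n = 4/t_s = 4/0.0532 = 75.2.
(Overshoot then fixes ζ = 0.331 and hence ω_d = σ·√(1−ζ²)/ζ = 214 rad/s.)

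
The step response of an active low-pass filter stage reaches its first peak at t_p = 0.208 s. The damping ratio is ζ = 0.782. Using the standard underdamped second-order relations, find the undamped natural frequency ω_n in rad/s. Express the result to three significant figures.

Peak time t_p = π/ω_d, so ω_d = π/t_p = π/0.208 = 15.1 rad/s.
ω_n = ω_d/√(1−ζ²) = 15.1/√0.388 = 24.2 rad/s.

ω_n ≈ 24.2 rad/s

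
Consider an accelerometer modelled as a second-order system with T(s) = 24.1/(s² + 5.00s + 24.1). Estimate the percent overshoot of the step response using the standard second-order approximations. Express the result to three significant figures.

%OS ≈ 15.6%

Comparing the denominator to s² + 2ζω_n s + ω_n²: ω_n = √24.1 = 4.91 rad/s, and 2ζω_n = 5.00 so ζ = 5.00/(2·4.91) = 0.509.
%OS = 100 e^{−πζ/√(1−ζ²)} with ζ = 0.509 gives 15.6%.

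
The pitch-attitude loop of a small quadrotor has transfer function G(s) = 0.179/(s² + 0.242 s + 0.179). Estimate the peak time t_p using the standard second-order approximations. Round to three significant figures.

t_p ≈ 7.75 s

ω_n = √0.179 = 0.423 rad/s; ζ = 0.242/(2·0.423) = 0.286.
ω_d = 0.423·√(1 − 0.286²) = 0.405 rad/s. Then t_p = π/ω_d = 7.75 s.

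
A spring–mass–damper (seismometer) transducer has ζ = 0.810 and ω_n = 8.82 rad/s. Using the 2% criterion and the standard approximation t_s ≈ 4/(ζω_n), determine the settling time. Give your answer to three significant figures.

t_s ≈ 4/(ζω_n) = 4/(0.810 × 8.82) = 0.560 s.

t_s ≈ 0.560 s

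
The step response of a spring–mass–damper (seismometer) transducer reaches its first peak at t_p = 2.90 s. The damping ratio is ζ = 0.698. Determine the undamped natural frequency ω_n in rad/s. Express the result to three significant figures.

Peak time t_p = π/ω_d, so ω_d = π/t_p = π/2.90 = 1.08 rad/s.
ω_n = ω_d/√(1−ζ²) = 1.08/√0.513 = 1.51 rad/s.

ω_n ≈ 1.51 rad/s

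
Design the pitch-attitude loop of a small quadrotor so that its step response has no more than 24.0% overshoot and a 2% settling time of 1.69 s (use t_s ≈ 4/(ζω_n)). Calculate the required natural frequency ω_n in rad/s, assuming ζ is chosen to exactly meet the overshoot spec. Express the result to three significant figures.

ω_n ≈ 5.72 rad/s

ζ = −ln(OS)/√(π² + (ln OS)²). With OS = 0.240, ln OS = −1.427 and ζ = 1.427/3.451 = 0.414.
From t_s ≈ 4/(ζω_n): ω_n = 4/(ζ·t_s) = 4/(0.414·1.69) = 5.72 rad/s.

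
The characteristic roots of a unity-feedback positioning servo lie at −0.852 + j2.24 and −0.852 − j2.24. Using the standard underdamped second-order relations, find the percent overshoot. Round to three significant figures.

With σ = 0.852, ω_d = 2.24: ω_n = √(σ²+ω_d²) = 2.40 rad/s, ζ = σ/ω_n = 0.356.
Overshoot: exp(−π·0.356/√(1−0.356²)) = 0.303, i.e. 30.3%.

%OS ≈ 30.3%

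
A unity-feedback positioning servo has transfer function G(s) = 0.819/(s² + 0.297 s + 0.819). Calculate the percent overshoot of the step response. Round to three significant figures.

%OS ≈ 59.3%

Comparing the denominator to s² + 2ζω_n s + ω_n²: ω_n = √0.819 = 0.905 rad/s, and 2ζω_n = 0.297 so ζ = 0.297/(2·0.905) = 0.164.
%OS = 100·exp(−πζ/√(1−ζ²)) = 59.3%.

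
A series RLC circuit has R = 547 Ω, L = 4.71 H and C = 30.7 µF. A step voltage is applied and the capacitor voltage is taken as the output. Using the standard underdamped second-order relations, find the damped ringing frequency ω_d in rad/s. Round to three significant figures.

ω_d ≈ 59.5 rad/s

For a series RLC circuit (capacitor voltage as output), ω_n = 1/√(LC) = 1/√(4.71 H · 30.7 µF) = 83.2 rad/s.
ζ = (R/2)·√(C/L) = (547/2)·√(30.7 µF/4.71 H) = 0.698.
ω_d = ω_n√(1−ζ²) = 59.5 rad/s.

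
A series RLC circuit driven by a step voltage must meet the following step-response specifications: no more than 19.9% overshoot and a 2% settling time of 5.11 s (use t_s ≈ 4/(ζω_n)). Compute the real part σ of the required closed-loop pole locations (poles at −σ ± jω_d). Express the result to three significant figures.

σ ≈ 0.783

The settling-time spec alone fixes σ = ζω_n = 4/t_s = 4/5.11 = 0.783.
(Overshoot then fixes ζ = 0.457 and hence ω_d = σ·√(1−ζ²)/ζ = 1.52 rad/s.)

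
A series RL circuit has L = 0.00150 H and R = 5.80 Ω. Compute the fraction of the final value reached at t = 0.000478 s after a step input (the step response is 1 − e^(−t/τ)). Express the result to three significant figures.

τ = L/R = 0.00150/5.80 = 0.000259 s.
y(t)/y_∞ = 1 − e^(−t/τ) = 1 − e^(−0.000478/0.000259) = 1 − e^(−1.85) = 0.842.

y/y_∞ ≈ 0.842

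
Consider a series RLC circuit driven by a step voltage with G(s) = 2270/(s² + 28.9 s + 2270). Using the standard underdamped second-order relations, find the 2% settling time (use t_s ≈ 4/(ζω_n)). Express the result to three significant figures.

Comparing the denominator to s² + 2ζω_n s + ω_n²: ω_n = √2270 = 47.6 rad/s, and 2ζω_n = 28.9 so ζ = 28.9/(2·47.6) = 0.303.
t_s ≈ 4/(ζω_n) = 4/(0.303·47.6) = 0.277 s.

t_s ≈ 0.277 s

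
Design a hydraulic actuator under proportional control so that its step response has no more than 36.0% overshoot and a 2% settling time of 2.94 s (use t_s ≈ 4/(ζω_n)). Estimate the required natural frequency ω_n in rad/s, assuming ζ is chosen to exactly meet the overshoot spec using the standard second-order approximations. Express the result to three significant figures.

From %OS = 100·exp(−πζ/√(1−ζ²)), invert to get ζ = −ln(OS)/√(π² + ln²(OS)) with OS = 0.360.
−ln 0.360 = 1.022, so ζ = 1.022/√(π² + 1.044) = 0.309.
Then ω_n = 4/(ζ t_s) = 4/(0.309 × 2.94) = 4.40 rad/s.

ω_n ≈ 4.40 rad/s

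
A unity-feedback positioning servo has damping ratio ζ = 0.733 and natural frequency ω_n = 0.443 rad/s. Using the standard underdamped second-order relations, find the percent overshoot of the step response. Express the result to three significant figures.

%OS ≈ 3.39%

For an underdamped second-order system, %OS = 100·exp(−πζ/√(1−ζ²)).
πζ/√(1−ζ²) = π·0.733/√(1−0.537) = 3.385, so %OS = 100·e^(−3.385) = 3.39%.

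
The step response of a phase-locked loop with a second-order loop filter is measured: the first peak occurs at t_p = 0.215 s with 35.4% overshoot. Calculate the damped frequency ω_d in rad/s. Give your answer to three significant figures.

t_p = π/ω_d, so ω_d = π/0.215 = 14.6 rad/s.

ω_d ≈ 14.6 rad/s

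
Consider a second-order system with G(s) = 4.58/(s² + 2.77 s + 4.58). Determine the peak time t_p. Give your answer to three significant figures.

t_p ≈ 1.93 s

Matching coefficients with s² + 2ζω_n s + ω_n² gives ω_n² = 4.58 ⇒ ω_n = 2.14 rad/s, and ζ = 2.77/(2ω_n) = 0.647.
The damped frequency ω_d = ω_n√(1−ζ²) = 1.63 rad/s. Then t_p = π/ω_d = 1.93 s.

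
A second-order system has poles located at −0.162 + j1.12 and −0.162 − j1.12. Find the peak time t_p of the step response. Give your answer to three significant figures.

t_p ≈ 2.80 s

t_p = π/ω_d with ω_d = 1.12 (the imaginary part), so t_p = 2.80 s.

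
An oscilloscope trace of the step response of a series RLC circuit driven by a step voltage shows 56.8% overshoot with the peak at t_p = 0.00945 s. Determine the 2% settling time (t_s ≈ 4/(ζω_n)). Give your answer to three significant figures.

t_s ≈ 0.0668 s

The overshoot fixes ζ = −ln(OS)/√(π²+ln²(OS)) = 0.177.
t_p = π/ω_d ⇒ ω_d = 332 rad/s; then ω_n = ω_d/√(1−ζ²) = 338 rad/s.
t_s ≈ 4/(ζω_n) = 4/(0.177·338) = 0.0668 s.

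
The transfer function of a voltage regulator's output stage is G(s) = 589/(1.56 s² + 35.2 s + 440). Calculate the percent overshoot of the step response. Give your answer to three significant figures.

%OS ≈ 5.79%

Dividing through by 1.56: denominator becomes s² + 22.56 s + 282.1.
So ω_n = √282.1 = 16.8 rad/s and ζ = 22.56/(2·16.8) = 0.672.
Overshoot: exp(−π·0.672/√(1−0.672²)) = 0.0579, i.e. 5.79%.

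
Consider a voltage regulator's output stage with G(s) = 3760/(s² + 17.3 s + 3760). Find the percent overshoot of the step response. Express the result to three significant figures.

%OS ≈ 63.9%

Comparing the denominator to s² + 2ζω_n s + ω_n²: ω_n = √3760 = 61.3 rad/s, and 2ζω_n = 17.3 so ζ = 17.3/(2·61.3) = 0.141.
%OS = 100·exp(−πζ/√(1−ζ²)) = 63.9%.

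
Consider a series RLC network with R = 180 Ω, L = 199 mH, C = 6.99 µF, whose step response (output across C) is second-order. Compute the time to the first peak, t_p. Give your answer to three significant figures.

t_p ≈ 0.00438 s

For a series RLC circuit (capacitor voltage as output), ω_n = 1/√(LC) = 1/√(199 mH · 6.99 µF) = 848 rad/s.
ζ = (R/2)·√(C/L) = (180/2)·√(6.99 µF/199 mH) = 0.533.
ω_d = ω_n√(1−ζ²) = 717 rad/s. t_p = π/ω_d = 0.00438 s.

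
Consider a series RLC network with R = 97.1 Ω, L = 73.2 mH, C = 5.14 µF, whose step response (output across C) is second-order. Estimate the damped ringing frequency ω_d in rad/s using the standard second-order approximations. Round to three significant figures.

For a series RLC circuit (capacitor voltage as output), ω_n = 1/√(LC) = 1/√(73.2 mH · 5.14 µF) = 1630 rad/s.
ζ = (R/2)·√(C/L) = (97.1/2)·√(5.14 µF/73.2 mH) = 0.407.
The damped frequency ω_d = ω_n√(1−ζ²) = 1490 rad/s.

ω_d ≈ 1490 rad/s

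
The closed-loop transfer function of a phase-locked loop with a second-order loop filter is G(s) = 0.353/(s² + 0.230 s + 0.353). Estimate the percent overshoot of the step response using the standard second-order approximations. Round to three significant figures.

ω_n = √0.353 = 0.594 rad/s; ζ = 0.230/(2·0.594) = 0.194.
Overshoot: exp(−π·0.194/√(1−0.194²)) = 0.538, i.e. 53.8%.

%OS ≈ 53.8%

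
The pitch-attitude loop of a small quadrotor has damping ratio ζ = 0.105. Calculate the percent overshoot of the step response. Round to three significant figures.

%OS ≈ 71.8%

For an underdamped second-order system, %OS = 100·exp(−πζ/√(1−ζ²)).
πζ/√(1−ζ²) = π·0.105/√(1−0.0110) = 0.3317, so %OS = 100·e^(−0.3317) = 71.8%.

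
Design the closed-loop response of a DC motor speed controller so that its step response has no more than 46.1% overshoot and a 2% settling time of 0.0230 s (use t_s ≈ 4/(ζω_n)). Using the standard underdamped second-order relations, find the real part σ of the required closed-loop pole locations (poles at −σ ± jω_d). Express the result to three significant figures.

The settling-time spec alone fixes σ = ζω_n = 4/t_s = 4/0.0230 = 174.
(Overshoot then fixes ζ = 0.239 and hence ω_d = σ·√(1−ζ²)/ζ = 706 rad/s.)

σ ≈ 174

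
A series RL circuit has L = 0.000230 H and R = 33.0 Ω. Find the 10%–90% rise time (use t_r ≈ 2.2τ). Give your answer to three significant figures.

t_r ≈ 0.0000153 s

τ = L/R = 0.000230/33.0 = 0.00000697 s.
t_r ≈ 2.2τ = 0.0000153 s.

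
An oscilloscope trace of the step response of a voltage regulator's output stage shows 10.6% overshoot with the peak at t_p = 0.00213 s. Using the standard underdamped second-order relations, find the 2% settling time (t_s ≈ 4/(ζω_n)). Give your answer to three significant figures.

t_s ≈ 0.00380 s

From the overshoot, ζ = −ln(OS)/√(π²+ln²(OS)) = 0.581.
t_p = π/ω_d ⇒ ω_d = 1470 rad/s; then ω_n = ω_d/√(1−ζ²) = 1810 rad/s.
t_s ≈ 4/(ζω_n) = 4/(0.581·1810) = 0.00380 s.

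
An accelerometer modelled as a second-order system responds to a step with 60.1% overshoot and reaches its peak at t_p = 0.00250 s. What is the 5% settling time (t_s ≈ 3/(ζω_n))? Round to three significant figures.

t_s ≈ 0.0147 s

ζ from %OS: ζ = |ln 0.601|/√(π²+ln²0.601) = 0.160.
t_p = π/ω_d ⇒ ω_d = 1260 rad/s; then ω_n = ω_d/√(1−ζ²) = 1270 rad/s.
t_s ≈ 3/(ζω_n) = 3/(0.160·1270) = 0.0147 s.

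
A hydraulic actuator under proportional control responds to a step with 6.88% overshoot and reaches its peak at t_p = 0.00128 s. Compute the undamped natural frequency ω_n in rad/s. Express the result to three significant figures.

From the overshoot, ζ = −ln(OS)/√(π²+ln²(OS)) = 0.649.
From t_p = π/ω_d, ω_d = π/0.00128 = 2450 rad/s, so ω_n = ω_d/√(1−ζ²) = 3220 rad/s.

ω_n ≈ 3220 rad/s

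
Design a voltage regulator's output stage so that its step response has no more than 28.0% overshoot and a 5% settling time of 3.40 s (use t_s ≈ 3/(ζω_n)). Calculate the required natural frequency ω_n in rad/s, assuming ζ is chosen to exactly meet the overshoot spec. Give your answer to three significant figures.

From %OS = 100·exp(−πζ/√(1−ζ²)), invert to get ζ = −ln(OS)/√(π² + ln²(OS)) with OS = 0.280.
−ln 0.280 = 1.273, so ζ = 1.273/√(π² + 1.620) = 0.376.
From t_s ≈ 3/(ζω_n): ω_n = 3/(ζ·t_s) = 3/(0.376·3.40) = 2.35 rad/s.

ω_n ≈ 2.35 rad/s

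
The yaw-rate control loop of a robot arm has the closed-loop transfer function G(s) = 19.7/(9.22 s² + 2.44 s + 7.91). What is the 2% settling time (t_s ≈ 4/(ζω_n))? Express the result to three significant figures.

t_s ≈ 30.2 s

Dividing through by 9.22: denominator becomes s² + 0.2646 s + 0.8579.
So ω_n = √0.8579 = 0.926 rad/s and ζ = 0.2646/(2·0.926) = 0.143.
t_s ≈ 4/(ζω_n) = 30.2 s.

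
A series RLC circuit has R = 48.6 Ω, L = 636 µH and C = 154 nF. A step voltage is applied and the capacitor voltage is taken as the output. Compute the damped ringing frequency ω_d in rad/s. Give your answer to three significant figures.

For a series RLC circuit (capacitor voltage as output), ω_n = 1/√(LC) = 1/√(636 µH · 154 nF) = 101000 rad/s.
ζ = (R/2)·√(C/L) = (48.6/2)·√(154 nF/636 µH) = 0.378.
ω_d = 101000·√(1 − 0.378²) = 93500 rad/s.

ω_d ≈ 93500 rad/s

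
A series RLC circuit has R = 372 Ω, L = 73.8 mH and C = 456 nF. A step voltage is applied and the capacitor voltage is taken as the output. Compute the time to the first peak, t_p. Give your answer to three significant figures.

t_p ≈ 0.000650 s

For a series RLC circuit (capacitor voltage as output), ω_n = 1/√(LC) = 1/√(73.8 mH · 456 nF) = 5450 rad/s.
ζ = (R/2)·√(C/L) = (372/2)·√(456 nF/73.8 mH) = 0.462.
The damped frequency ω_d = ω_n√(1−ζ²) = 4830 rad/s. t_p = π/ω_d = 0.000650 s.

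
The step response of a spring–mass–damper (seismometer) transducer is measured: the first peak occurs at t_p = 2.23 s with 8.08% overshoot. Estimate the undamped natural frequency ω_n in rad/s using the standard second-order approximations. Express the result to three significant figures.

ω_n ≈ 1.80 rad/s

The overshoot fixes ζ = −ln(OS)/√(π²+ln²(OS)) = 0.625.
From t_p = π/ω_d, ω_d = π/2.23 = 1.41 rad/s, so ω_n = ω_d/√(1−ζ²) = 1.80 rad/s.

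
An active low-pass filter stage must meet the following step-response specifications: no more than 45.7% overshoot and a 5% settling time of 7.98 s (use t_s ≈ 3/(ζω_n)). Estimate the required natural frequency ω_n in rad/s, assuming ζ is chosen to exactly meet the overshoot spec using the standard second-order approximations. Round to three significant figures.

ω_n ≈ 1.55 rad/s

ζ = −ln(OS)/√(π² + (ln OS)²). With OS = 0.457, ln OS = −0.7831 and ζ = 0.7831/3.238 = 0.242.
Then ω_n = 3/(ζ t_s) = 3/(0.242 × 7.98) = 1.55 rad/s.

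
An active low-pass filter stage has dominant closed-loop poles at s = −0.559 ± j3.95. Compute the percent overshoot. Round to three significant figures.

|pole| = ω_n = √(0.559² + 3.95²) = 3.99 rad/s; ζ = cos θ = σ/ω_n = 0.140.
Overshoot: exp(−π·0.140/√(1−0.140²)) = 0.641, i.e. 64.1%.

%OS ≈ 64.1%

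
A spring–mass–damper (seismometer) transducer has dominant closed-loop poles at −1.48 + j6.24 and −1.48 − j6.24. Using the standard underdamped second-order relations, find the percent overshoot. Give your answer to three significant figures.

The poles are at −σ ± jω_d with σ = 1.48 and ω_d = 6.24, so ω_n = √(σ²+ω_d²) = 6.41 rad/s and ζ = σ/ω_n = 0.231.
Overshoot: exp(−π·0.231/√(1−0.231²)) = 0.475, i.e. 47.5%.

%OS ≈ 47.5%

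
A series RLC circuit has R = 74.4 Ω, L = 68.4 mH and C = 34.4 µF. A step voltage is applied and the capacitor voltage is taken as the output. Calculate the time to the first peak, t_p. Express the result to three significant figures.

t_p ≈ 0.00874 s

For a series RLC circuit (capacitor voltage as output), ω_n = 1/√(LC) = 1/√(68.4 mH · 34.4 µF) = 652 rad/s.
ζ = (R/2)·√(C/L) = (74.4/2)·√(34.4 µF/68.4 mH) = 0.834.
ω_d = 652·√(1 − 0.834²) = 359 rad/s. t_p = π/ω_d = 0.00874 s.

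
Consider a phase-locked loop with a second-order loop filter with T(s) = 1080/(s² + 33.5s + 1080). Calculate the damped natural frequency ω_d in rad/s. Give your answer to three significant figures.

ω_n = √1080 = 32.9 rad/s; ζ = 33.5/(2·32.9) = 0.510.
ω_d = 32.9·√(1 − 0.510²) = 28.3 rad/s.

ω_d ≈ 28.3 rad/s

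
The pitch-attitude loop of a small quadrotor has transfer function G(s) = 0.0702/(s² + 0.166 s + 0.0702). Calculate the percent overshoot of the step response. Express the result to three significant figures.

Comparing the denominator to s² + 2ζω_n s + ω_n²: ω_n = √0.0702 = 0.265 rad/s, and 2ζω_n = 0.166 so ζ = 0.166/(2·0.265) = 0.313.
%OS = 100 e^{−πζ/√(1−ζ²)} with ζ = 0.313 gives 35.5%.

%OS ≈ 35.5%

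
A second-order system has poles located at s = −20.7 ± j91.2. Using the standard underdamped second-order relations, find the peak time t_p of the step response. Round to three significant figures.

t_p ≈ 0.0344 s

t_p = π/ω_d with ω_d = 91.2 (the imaginary part), so t_p = 0.0344 s.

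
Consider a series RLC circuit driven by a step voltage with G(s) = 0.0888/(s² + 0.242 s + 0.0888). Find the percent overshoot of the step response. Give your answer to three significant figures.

Matching coefficients with s² + 2ζω_n s + ω_n² gives ω_n² = 0.0888 ⇒ ω_n = 0.298 rad/s, and ζ = 0.242/(2ω_n) = 0.406.
Overshoot: exp(−π·0.406/√(1−0.406²)) = 0.248, i.e. 24.8%.

%OS ≈ 24.8%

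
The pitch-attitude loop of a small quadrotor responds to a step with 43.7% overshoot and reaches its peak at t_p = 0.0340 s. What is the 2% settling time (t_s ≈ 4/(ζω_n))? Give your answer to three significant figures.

t_s ≈ 0.164 s

The overshoot fixes ζ = −ln(OS)/√(π²+ln²(OS)) = 0.255.
t_p = π/ω_d ⇒ ω_d = 92.4 rad/s; then ω_n = ω_d/√(1−ζ²) = 95.6 rad/s.
t_s ≈ 4/(ζω_n) = 4/(0.255·95.6) = 0.164 s.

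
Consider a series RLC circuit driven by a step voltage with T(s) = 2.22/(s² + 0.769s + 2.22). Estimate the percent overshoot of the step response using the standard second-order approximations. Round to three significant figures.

%OS ≈ 43.2%

Matching coefficients with s² + 2ζω_n s + ω_n² gives ω_n² = 2.22 ⇒ ω_n = 1.49 rad/s, and ζ = 0.769/(2ω_n) = 0.258.
%OS = 100·exp(−πζ/√(1−ζ²)) = 43.2%.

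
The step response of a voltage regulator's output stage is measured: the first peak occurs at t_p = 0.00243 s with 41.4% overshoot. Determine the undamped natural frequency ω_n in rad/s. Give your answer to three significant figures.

ω_n ≈ 1340 rad/s

From the overshoot, ζ = −ln(OS)/√(π²+ln²(OS)) = 0.270.
t_p = π/ω_d ⇒ ω_d = 1290 rad/s; then ω_n = ω_d/√(1−ζ²) = 1340 rad/s.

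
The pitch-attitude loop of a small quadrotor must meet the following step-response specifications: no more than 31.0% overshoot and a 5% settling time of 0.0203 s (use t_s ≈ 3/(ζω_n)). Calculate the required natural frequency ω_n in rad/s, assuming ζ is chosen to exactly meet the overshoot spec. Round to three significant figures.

From %OS = 100·exp(−πζ/√(1−ζ²)), invert to get ζ = −ln(OS)/√(π² + ln²(OS)) with OS = 0.310.
−ln 0.310 = 1.171, so ζ = 1.171/√(π² + 1.372) = 0.349.
Then ω_n = 3/(ζ t_s) = 3/(0.349 × 0.0203) = 423 rad/s.

ω_n ≈ 423 rad/s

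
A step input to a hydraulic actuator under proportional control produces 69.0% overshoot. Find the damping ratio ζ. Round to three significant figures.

ζ ≈ 0.117

From %OS = 100·exp(−πζ/√(1−ζ²)), invert to get ζ = −ln(OS)/√(π² + ln²(OS)) with OS = 0.690.
−ln 0.690 = 0.3711, so ζ = 0.3711/√(π² + 0.1377) = 0.117.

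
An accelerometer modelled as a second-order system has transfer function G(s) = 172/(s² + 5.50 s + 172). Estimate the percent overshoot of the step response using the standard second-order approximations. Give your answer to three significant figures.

%OS ≈ 51.0%

ω_n = √172 = 13.1 rad/s; ζ = 5.50/(2·13.1) = 0.210.
%OS = 100 e^{−πζ/√(1−ζ²)} with ζ = 0.210 gives 51.0%.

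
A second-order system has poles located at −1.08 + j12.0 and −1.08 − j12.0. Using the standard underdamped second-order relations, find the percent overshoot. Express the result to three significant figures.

|pole| = ω_n = √(1.08² + 12.0²) = 12.0 rad/s; ζ = cos θ = σ/ω_n = 0.0896.
%OS = 100 e^{−πζ/√(1−ζ²)} with ζ = 0.0896 gives 75.4%.

%OS ≈ 75.4%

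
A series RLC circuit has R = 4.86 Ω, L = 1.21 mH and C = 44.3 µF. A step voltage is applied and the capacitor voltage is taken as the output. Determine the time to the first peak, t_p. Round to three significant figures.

t_p ≈ 0.000822 s

For a series RLC circuit (capacitor voltage as output), ω_n = 1/√(LC) = 1/√(1.21 mH · 44.3 µF) = 4320 rad/s.
ζ = (R/2)·√(C/L) = (4.86/2)·√(44.3 µF/1.21 mH) = 0.465.
ω_d = ω_n√(1−ζ²) = 3820 rad/s. t_p = π/ω_d = 0.000822 s.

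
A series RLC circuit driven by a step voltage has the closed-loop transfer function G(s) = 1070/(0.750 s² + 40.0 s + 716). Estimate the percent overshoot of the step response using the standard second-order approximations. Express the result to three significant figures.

%OS ≈ 0.466%

Dividing through by 0.750: denominator becomes s² + 53.33 s + 954.7.
So ω_n = √954.7 = 30.9 rad/s and ζ = 53.33/(2·30.9) = 0.863.
%OS = 100·exp(−πζ/√(1−ζ²)) = 0.466%.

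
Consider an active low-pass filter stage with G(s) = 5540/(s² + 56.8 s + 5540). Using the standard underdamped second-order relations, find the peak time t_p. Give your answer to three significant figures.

Comparing the denominator to s² + 2ζω_n s + ω_n²: ω_n = √5540 = 74.4 rad/s, and 2ζω_n = 56.8 so ζ = 56.8/(2·74.4) = 0.382.
ω_d = ω_n√(1−ζ²) = 68.8 rad/s. Then t_p = π/ω_d = 0.0457 s.

t_p ≈ 0.0457 s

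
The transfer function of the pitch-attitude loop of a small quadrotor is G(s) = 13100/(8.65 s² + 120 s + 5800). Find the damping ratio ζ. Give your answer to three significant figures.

Dividing through by 8.65: denominator becomes s² + 13.87 s + 670.5.
So ω_n = √670.5 = 25.9 rad/s and ζ = 13.87/(2·25.9) = 0.268.

ζ ≈ 0.268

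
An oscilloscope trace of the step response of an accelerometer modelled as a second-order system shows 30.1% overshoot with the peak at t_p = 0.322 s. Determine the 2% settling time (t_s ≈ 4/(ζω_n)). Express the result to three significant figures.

t_s ≈ 1.07 s

From the overshoot, ζ = −ln(OS)/√(π²+ln²(OS)) = 0.357.
t_p = π/ω_d ⇒ ω_d = 9.76 rad/s; then ω_n = ω_d/√(1−ζ²) = 10.4 rad/s.
t_s ≈ 4/(ζω_n) = 4/(0.357·10.4) = 1.07 s.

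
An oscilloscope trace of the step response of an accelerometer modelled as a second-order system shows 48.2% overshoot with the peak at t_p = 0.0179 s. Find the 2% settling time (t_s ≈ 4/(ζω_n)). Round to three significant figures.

From the overshoot, ζ = −ln(OS)/√(π²+ln²(OS)) = 0.226.
t_p = π/ω_d ⇒ ω_d = 176 rad/s; then ω_n = ω_d/√(1−ζ²) = 180 rad/s.
t_s ≈ 4/(ζω_n) = 4/(0.226·180) = 0.0981 s.

t_s ≈ 0.0981 s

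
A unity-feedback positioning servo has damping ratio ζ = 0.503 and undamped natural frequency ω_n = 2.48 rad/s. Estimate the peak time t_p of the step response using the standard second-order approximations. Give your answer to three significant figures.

The damped frequency is ω_d = ω_n√(1−ζ²) = 2.48·√(1−0.253) = 2.14 rad/s.
Peak time t_p = π/ω_d = π/2.14 = 1.47 s.

t_p ≈ 1.47 s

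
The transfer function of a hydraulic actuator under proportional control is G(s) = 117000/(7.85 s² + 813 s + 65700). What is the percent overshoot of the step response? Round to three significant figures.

Dividing through by 7.85: denominator becomes s² + 103.6 s + 8369.
So ω_n = √8369 = 91.5 rad/s and ζ = 103.6/(2·91.5) = 0.566.
%OS = 100 e^{−πζ/√(1−ζ²)} with ζ = 0.566 gives 11.6%.

%OS ≈ 11.6%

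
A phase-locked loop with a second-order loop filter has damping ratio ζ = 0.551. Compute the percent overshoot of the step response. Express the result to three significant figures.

%OS ≈ 12.6%

For an underdamped second-order system, %OS = 100·exp(−πζ/√(1−ζ²)).
πζ/√(1−ζ²) = π·0.551/√(1−0.304) = 2.074, so %OS = 100·e^(−2.074) = 12.6%.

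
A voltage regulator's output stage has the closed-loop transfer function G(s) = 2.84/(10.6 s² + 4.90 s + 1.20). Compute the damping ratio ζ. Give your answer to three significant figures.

ζ ≈ 0.687

Dividing through by 10.6: denominator becomes s² + 0.4623 s + 0.1132.
So ω_n = √0.1132 = 0.336 rad/s and ζ = 0.4623/(2·0.336) = 0.687.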